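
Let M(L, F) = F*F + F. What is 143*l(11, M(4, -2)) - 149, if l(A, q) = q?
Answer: 137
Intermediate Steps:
M(L, F) = F + F**2 (M(L, F) = F**2 + F = F + F**2)
143*l(11, M(4, -2)) - 149 = 143*(-2*(1 - 2)) - 149 = 143*(-2*(-1)) - 149 = 143*2 - 149 = 286 - 149 = 137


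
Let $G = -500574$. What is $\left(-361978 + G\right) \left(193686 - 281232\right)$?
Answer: $75512977392$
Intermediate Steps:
$\left(-361978 + G\right) \left(193686 - 281232\right) = \left(-361978 - 500574\right) \left(193686 - 281232\right) = \left(-862552\right) \left(-87546\right) = 75512977392$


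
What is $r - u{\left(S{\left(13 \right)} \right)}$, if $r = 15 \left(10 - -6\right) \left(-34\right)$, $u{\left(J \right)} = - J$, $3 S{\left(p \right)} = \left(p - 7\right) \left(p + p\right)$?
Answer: $-8108$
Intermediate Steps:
$S{\left(p \right)} = \frac{2 p \left(-7 + p\right)}{3}$ ($S{\left(p \right)} = \frac{\left(p - 7\right) \left(p + p\right)}{3} = \frac{\left(-7 + p\right) 2 p}{3} = \frac{2 p \left(-7 + p\right)}{3}$)
$r = -8160$ ($r = 15 \left(10 + 6\right) \left(-34\right) = 15 \cdot 16 \left(-34\right) = 240 \left(-34\right) = -8160$)
$r - u{\left(S{\left(13 \right)} \right)} = -8160 - - \frac{2 \cdot 13 \left(-7 + 13\right)}{3} = -8160 - - \frac{2 \cdot 13 \cdot 6}{3} = -8160 - \left(-1\right) 52 = -8160 - -52 = -8160 + 52 = -8108$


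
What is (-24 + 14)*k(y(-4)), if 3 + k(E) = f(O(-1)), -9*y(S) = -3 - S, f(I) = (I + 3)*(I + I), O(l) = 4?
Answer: -530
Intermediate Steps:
f(I) = 2*I*(3 + I) (f(I) = (3 + I)*(2*I) = 2*I*(3 + I))
y(S) = ⅓ + S/9 (y(S) = -(-3 - S)/9 = ⅓ + S/9)
k(E) = 53 (k(E) = -3 + 2*4*(3 + 4) = -3 + 2*4*7 = -3 + 56 = 53)
(-24 + 14)*k(y(-4)) = (-24 + 14)*53 = -10*53 = -530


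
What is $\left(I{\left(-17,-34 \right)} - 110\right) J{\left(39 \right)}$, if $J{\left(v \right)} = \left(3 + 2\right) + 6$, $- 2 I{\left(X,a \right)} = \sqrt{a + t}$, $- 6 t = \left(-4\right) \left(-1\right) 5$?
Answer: $-1210 - \frac{22 i \sqrt{21}}{3} \approx -1210.0 - 33.606 i$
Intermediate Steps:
$t = - \frac{10}{3}$ ($t = - \frac{\left(-4\right) \left(-1\right) 5}{6} = - \frac{4 \cdot 5}{6} = \left(- \frac{1}{6}\right) 20 = - \frac{10}{3} \approx -3.3333$)
$I{\left(X,a \right)} = - \frac{\sqrt{- \frac{10}{3} + a}}{2}$ ($I{\left(X,a \right)} = - \frac{\sqrt{a - \frac{10}{3}}}{2} = - \frac{\sqrt{- \frac{10}{3} + a}}{2}$)
$J{\left(v \right)} = 11$ ($J{\left(v \right)} = 5 + 6 = 11$)
$\left(I{\left(-17,-34 \right)} - 110\right) J{\left(39 \right)} = \left(- \frac{\sqrt{-30 + 9 \left(-34\right)}}{6} - 110\right) 11 = \left(- \frac{\sqrt{-30 - 306}}{6} - 110\right) 11 = \left(- \frac{\sqrt{-336}}{6} - 110\right) 11 = \left(- \frac{4 i \sqrt{21}}{6} - 110\right) 11 = \left(- \frac{2 i \sqrt{21}}{3} - 110\right) 11 = \left(-110 - \frac{2 i \sqrt{21}}{3}\right) 11 = -1210 - \frac{22 i \sqrt{21}}{3}$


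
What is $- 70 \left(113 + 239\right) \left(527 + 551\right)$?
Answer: $-26561920$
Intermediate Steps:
$- 70 \left(113 + 239\right) \left(527 + 551\right) = - 70 \cdot 352 \cdot 1078 = \left(-70\right) 379456 = -26561920$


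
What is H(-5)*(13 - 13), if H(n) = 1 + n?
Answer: 0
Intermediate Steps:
H(-5)*(13 - 13) = (1 - 5)*(13 - 13) = -4*0 = 0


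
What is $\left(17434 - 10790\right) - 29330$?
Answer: $-22686$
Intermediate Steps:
$\left(17434 - 10790\right) - 29330 = 6644 - 29330 = -22686$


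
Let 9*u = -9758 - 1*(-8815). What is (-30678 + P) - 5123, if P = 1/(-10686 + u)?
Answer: -3476885726/97117 ≈ -35801.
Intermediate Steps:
u = -943/9 (u = (-9758 - 1*(-8815))/9 = (-9758 + 8815)/9 = (⅑)*(-943) = -943/9 ≈ -104.78)
P = -9/97117 (P = 1/(-10686 - 943/9) = 1/(-97117/9) = -9/97117 ≈ -9.2672e-5)
(-30678 + P) - 5123 = (-30678 - 9/97117) - 5123 = -2979355335/97117 - 5123 = -3476885726/97117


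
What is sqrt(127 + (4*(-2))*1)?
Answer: sqrt(119) ≈ 10.909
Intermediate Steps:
sqrt(127 + (4*(-2))*1) = sqrt(127 - 8*1) = sqrt(127 - 8) = sqrt(119)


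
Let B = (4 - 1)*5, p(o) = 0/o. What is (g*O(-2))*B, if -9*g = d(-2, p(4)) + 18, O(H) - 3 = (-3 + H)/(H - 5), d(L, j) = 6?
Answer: -1040/7 ≈ -148.57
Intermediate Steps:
p(o) = 0
O(H) = 3 + (-3 + H)/(-5 + H) (O(H) = 3 + (-3 + H)/(H - 5) = 3 + (-3 + H)/(-5 + H))
g = -8/3 (g = -(6 + 18)/9 = -1/9*24 = -8/3 ≈ -2.6667)
B = 15 (B = 3*5 = 15)
(g*O(-2))*B = -16*(-9 + 2*(-2))/(3*(-5 - 2))*15 = -16*(-9 - 4)/(3*(-7))*15 = -16*(-1)*(-13)/(3*7)*15 = -8/3*26/7*15 = -208/21*15 = -1040/7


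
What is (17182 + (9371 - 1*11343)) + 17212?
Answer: 32422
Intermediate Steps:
(17182 + (9371 - 1*11343)) + 17212 = (17182 + (9371 - 11343)) + 17212 = (17182 - 1972) + 17212 = 15210 + 17212 = 32422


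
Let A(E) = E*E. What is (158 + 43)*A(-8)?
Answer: 12864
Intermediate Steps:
A(E) = E²
(158 + 43)*A(-8) = (158 + 43)*(-8)² = 201*64 = 12864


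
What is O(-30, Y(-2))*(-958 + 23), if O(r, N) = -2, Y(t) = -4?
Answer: 1870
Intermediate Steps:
O(-30, Y(-2))*(-958 + 23) = -2*(-958 + 23) = -2*(-935) = 1870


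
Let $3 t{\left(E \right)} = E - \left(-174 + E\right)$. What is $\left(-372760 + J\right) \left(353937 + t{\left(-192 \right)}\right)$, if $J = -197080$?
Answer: $-201720510800$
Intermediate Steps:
$t{\left(E \right)} = 58$ ($t{\left(E \right)} = \frac{E - \left(-174 + E\right)}{3} = \frac{1}{3} \cdot 174 = 58$)
$\left(-372760 + J\right) \left(353937 + t{\left(-192 \right)}\right) = \left(-372760 - 197080\right) \left(353937 + 58\right) = \left(-569840\right) 353995 = -201720510800$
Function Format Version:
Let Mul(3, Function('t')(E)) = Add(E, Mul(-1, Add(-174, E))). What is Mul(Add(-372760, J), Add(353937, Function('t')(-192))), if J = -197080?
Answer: -201720510800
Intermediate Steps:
Function('t')(E) = 58 (Function('t')(E) = Mul(Rational(1, 3), Add(E, Mul(-1, Add(-174, E)))) = Mul(Rational(1, 3), Add(E, Add(174, Mul(-1, E)))) = Mul(Rational(1, 3), 174) = 58)
Mul(Add(-372760, J), Add(353937, Function('t')(-192))) = Mul(Add(-372760, -197080), Add(353937, 58)) = Mul(-569840, 353995) = -201720510800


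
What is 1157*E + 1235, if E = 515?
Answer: 597090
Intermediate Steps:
1157*E + 1235 = 1157*515 + 1235 = 595855 + 1235 = 597090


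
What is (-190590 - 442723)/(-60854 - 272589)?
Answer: 633313/333443 ≈ 1.8993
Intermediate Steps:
(-190590 - 442723)/(-60854 - 272589) = -633313/(-333443) = -633313*(-1/333443) = 633313/333443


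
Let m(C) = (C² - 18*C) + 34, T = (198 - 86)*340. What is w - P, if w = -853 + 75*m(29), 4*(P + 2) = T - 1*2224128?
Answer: 572136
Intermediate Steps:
T = 38080 (T = 112*340 = 38080)
m(C) = 34 + C² - 18*C
P = -546514 (P = -2 + (38080 - 1*2224128)/4 = -2 + (38080 - 2224128)/4 = -2 + (¼)*(-2186048) = -2 - 546512 = -546514)
w = 25622 (w = -853 + 75*(34 + 29² - 18*29) = -853 + 75*(34 + 841 - 522) = -853 + 75*353 = -853 + 26475 = 25622)
w - P = 25622 - 1*(-546514) = 25622 + 546514 = 572136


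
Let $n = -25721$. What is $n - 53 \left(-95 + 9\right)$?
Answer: $-21163$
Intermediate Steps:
$n - 53 \left(-95 + 9\right) = -25721 - 53 \left(-95 + 9\right) = -25721 - 53 \left(-86\right) = -25721 - -4558 = -25721 + 4558 = -21163$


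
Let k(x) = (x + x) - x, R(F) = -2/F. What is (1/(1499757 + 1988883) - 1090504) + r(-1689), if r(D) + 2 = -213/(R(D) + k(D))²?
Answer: -30960089308588787421755999/28390572180691463040 ≈ -1.0905e+6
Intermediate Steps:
k(x) = x (k(x) = 2*x - x = x)
r(D) = -2 - 213/(D - 2/D)² (r(D) = -2 - 213/(-2/D + D)² = -2 - 213/(D - 2/D)²)
(1/(1499757 + 1988883) - 1090504) + r(-1689) = (1/(1499757 + 1988883) - 1090504) + (-2 - 213*(-1689)²/(-2 + (-1689)²)²) = (1/3488640 - 1090504) + (-2 - 213*2852721/(-2 + 2852721)²) = (1/3488640 - 1090504) + (-2 - 213*2852721/2852719²) = -3804375874559/3488640 + (-2 - 213*2852721*1/8138005692961) = -3804375874559/3488640 + (-2 - 607629573/8138005692961) = -3804375874559/3488640 - 16276619015495/8138005692961 = -30960089308588787421755999/28390572180691463040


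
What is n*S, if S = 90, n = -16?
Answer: -1440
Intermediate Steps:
n*S = -16*90 = -1440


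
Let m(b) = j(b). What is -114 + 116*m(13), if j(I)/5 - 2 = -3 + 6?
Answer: 2786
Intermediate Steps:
j(I) = 25 (j(I) = 10 + 5*(-3 + 6) = 10 + 5*3 = 10 + 15 = 25)
m(b) = 25
-114 + 116*m(13) = -114 + 116*25 = -114 + 2900 = 2786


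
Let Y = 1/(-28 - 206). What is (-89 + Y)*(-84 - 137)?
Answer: 354059/18 ≈ 19670.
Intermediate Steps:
Y = -1/234 (Y = 1/(-234) = -1/234 ≈ -0.0042735)
(-89 + Y)*(-84 - 137) = (-89 - 1/234)*(-84 - 137) = -20827/234*(-221) = 354059/18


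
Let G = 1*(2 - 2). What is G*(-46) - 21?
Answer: -21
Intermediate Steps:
G = 0 (G = 1*0 = 0)
G*(-46) - 21 = 0*(-46) - 21 = 0 - 21 = -21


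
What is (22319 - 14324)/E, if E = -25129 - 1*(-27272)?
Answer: 7995/2143 ≈ 3.7308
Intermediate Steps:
E = 2143 (E = -25129 + 27272 = 2143)
(22319 - 14324)/E = (22319 - 14324)/2143 = 7995*(1/2143) = 7995/2143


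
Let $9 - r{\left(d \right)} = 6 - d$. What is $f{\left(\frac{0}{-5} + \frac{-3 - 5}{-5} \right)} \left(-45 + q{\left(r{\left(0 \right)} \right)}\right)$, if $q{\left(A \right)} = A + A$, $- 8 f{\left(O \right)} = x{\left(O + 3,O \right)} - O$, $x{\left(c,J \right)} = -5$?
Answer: $- \frac{1287}{40} \approx -32.175$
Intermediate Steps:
$r{\left(d \right)} = 3 + d$ ($r{\left(d \right)} = 9 - \left(6 - d\right) = 9 + \left(-6 + d\right) = 3 + d$)
$f{\left(O \right)} = \frac{5}{8} + \frac{O}{8}$ ($f{\left(O \right)} = - \frac{-5 - O}{8} = \frac{5}{8} + \frac{O}{8}$)
$q{\left(A \right)} = 2 A$
$f{\left(\frac{0}{-5} + \frac{-3 - 5}{-5} \right)} \left(-45 + q{\left(r{\left(0 \right)} \right)}\right) = \left(\frac{5}{8} + \frac{\frac{0}{-5} + \frac{-3 - 5}{-5}}{8}\right) \left(-45 + 2 \left(3 + 0\right)\right) = \left(\frac{5}{8} + \frac{0 \left(- \frac{1}{5}\right) - - \frac{8}{5}}{8}\right) \left(-45 + 2 \cdot 3\right) = \left(\frac{5}{8} + \frac{0 + \frac{8}{5}}{8}\right) \left(-45 + 6\right) = \left(\frac{5}{8} + \frac{1}{8} \cdot \frac{8}{5}\right) \left(-39\right) = \left(\frac{5}{8} + \frac{1}{5}\right) \left(-39\right) = \frac{33}{40} \left(-39\right) = - \frac{1287}{40}$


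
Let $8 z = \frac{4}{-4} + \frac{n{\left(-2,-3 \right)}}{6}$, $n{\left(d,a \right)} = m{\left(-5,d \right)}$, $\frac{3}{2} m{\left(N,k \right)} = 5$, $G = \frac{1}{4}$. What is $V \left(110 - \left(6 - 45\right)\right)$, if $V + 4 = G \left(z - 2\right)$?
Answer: $- \frac{48425}{72} \approx -672.57$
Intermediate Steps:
$G = \frac{1}{4} \approx 0.25$
$m{\left(N,k \right)} = \frac{10}{3}$ ($m{\left(N,k \right)} = \frac{2}{3} \cdot 5 = \frac{10}{3}$)
$n{\left(d,a \right)} = \frac{10}{3}$
$z = - \frac{1}{18}$ ($z = \frac{\frac{4}{-4} + \frac{10}{3 \cdot 6}}{8} = \frac{4 \left(- \frac{1}{4}\right) + \frac{10}{3} \cdot \frac{1}{6}}{8} = \frac{-1 + \frac{5}{9}}{8} = \frac{1}{8} \left(- \frac{4}{9}\right) = - \frac{1}{18} \approx -0.055556$)
$V = - \frac{325}{72}$ ($V = -4 + \frac{- \frac{1}{18} - 2}{4} = -4 + \frac{1}{4} \left(- \frac{37}{18}\right) = -4 - \frac{37}{72} = - \frac{325}{72} \approx -4.5139$)
$V \left(110 - \left(6 - 45\right)\right) = - \frac{325 \left(110 - \left(6 - 45\right)\right)}{72} = - \frac{325 \left(110 - -39\right)}{72} = - \frac{325 \left(110 + 39\right)}{72} = \left(- \frac{325}{72}\right) 149 = - \frac{48425}{72}$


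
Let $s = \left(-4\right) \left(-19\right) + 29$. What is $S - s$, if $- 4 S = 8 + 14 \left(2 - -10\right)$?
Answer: $-149$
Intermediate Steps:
$s = 105$ ($s = 76 + 29 = 105$)
$S = -44$ ($S = - \frac{8 + 14 \left(2 - -10\right)}{4} = - \frac{8 + 14 \left(2 + 10\right)}{4} = - \frac{8 + 14 \cdot 12}{4} = - \frac{8 + 168}{4} = \left(- \frac{1}{4}\right) 176 = -44$)
$S - s = -44 - 105 = -149$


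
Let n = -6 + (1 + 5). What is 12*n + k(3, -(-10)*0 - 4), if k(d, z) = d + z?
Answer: -1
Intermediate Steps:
n = 0 (n = -6 + 6 = 0)
12*n + k(3, -(-10)*0 - 4) = 12*0 + (3 + (-(-10)*0 - 4)) = 0 + (3 + (-5*0 - 4)) = 0 + (3 + (0 - 4)) = 0 + (3 - 4) = 0 - 1 = -1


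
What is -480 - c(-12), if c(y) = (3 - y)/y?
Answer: -1915/4 ≈ -478.75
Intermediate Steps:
c(y) = (3 - y)/y
-480 - c(-12) = -480 - (3 - 1*(-12))/(-12) = -480 - (-1)*(3 + 12)/12 = -480 - (-1)*15/12 = -480 - 1*(-5/4) = -480 + 5/4 = -1915/4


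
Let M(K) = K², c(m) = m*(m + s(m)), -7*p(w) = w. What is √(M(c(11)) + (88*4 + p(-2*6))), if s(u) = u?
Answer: 2*√721742/7 ≈ 242.73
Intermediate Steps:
p(w) = -w/7
c(m) = 2*m² (c(m) = m*(m + m) = m*(2*m) = 2*m²)
√(M(c(11)) + (88*4 + p(-2*6))) = √((2*11²)² + (88*4 - (-2)*6/7)) = √((2*121)² + (352 - ⅐*(-12))) = √(242² + (352 + 12/7)) = √(58564 + 2476/7) = √(412424/7) = 2*√721742/7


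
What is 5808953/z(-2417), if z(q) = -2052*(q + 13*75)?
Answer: 5808953/2958984 ≈ 1.9632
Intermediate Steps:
z(q) = -2000700 - 2052*q (z(q) = -2052*(q + 975) = -2052*(975 + q) = -2000700 - 2052*q)
5808953/z(-2417) = 5808953/(-2000700 - 2052*(-2417)) = 5808953/(-2000700 + 4959684) = 5808953/2958984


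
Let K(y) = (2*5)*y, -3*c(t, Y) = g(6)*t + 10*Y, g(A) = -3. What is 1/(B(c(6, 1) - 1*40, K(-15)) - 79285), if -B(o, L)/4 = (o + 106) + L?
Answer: -3/236879 ≈ -1.2665e-5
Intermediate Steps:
c(t, Y) = t - 10*Y/3 (c(t, Y) = -(-3*t + 10*Y)/3 = t - 10*Y/3)
K(y) = 10*y
B(o, L) = -424 - 4*L - 4*o (B(o, L) = -4*((o + 106) + L) = -4*((106 + o) + L) = -4*(106 + L + o) = -424 - 4*L - 4*o)
1/(B(c(6, 1) - 1*40, K(-15)) - 79285) = 1/((-424 - 40*(-15) - 4*((6 - 10/3*1) - 1*40)) - 79285) = 1/((-424 - 4*(-150) - 4*((6 - 10/3) - 40)) - 79285) = 1/((-424 + 600 - 4*(8/3 - 40)) - 79285) = 1/((-424 + 600 - 4*(-112/3)) - 79285) = 1/((-424 + 600 + 448/3) - 79285) = 1/(976/3 - 79285) = 1/(-236879/3) = -3/236879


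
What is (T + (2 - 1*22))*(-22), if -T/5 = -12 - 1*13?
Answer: -2310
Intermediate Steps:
T = 125 (T = -5*(-12 - 1*13) = -5*(-12 - 13) = -5*(-25) = 125)
(T + (2 - 1*22))*(-22) = (125 + (2 - 1*22))*(-22) = (125 + (2 - 22))*(-22) = (125 - 20)*(-22) = 105*(-22) = -2310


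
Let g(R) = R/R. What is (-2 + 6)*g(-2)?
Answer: 4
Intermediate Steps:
g(R) = 1
(-2 + 6)*g(-2) = (-2 + 6)*1 = 4*1 = 4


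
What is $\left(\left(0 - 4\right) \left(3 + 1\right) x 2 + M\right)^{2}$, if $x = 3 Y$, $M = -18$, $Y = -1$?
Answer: $6084$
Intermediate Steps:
$x = -3$ ($x = 3 \left(-1\right) = -3$)
$\left(\left(0 - 4\right) \left(3 + 1\right) x 2 + M\right)^{2} = \left(\left(0 - 4\right) \left(3 + 1\right) \left(-3\right) 2 - 18\right)^{2} = \left(\left(-4\right) 4 \left(-3\right) 2 - 18\right)^{2} = \left(\left(-16\right) \left(-3\right) 2 - 18\right)^{2} = \left(48 \cdot 2 - 18\right)^{2} = \left(96 - 18\right)^{2} = 78^{2} = 6084$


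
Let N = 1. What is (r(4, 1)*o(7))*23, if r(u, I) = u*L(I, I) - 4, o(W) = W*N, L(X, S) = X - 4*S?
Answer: -2576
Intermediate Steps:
o(W) = W (o(W) = W*1 = W)
r(u, I) = -4 - 3*I*u (r(u, I) = u*(I - 4*I) - 4 = u*(-3*I) - 4 = -3*I*u - 4 = -4 - 3*I*u)
(r(4, 1)*o(7))*23 = ((-4 - 3*1*4)*7)*23 = ((-4 - 12)*7)*23 = -16*7*23 = -112*23 = -2576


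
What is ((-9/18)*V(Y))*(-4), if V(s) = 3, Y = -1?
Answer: 6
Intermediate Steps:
((-9/18)*V(Y))*(-4) = (-9/18*3)*(-4) = (-9*1/18*3)*(-4) = -1/2*3*(-4) = -3/2*(-4) = 6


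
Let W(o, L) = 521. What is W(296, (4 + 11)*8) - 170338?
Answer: -169817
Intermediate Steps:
W(296, (4 + 11)*8) - 170338 = 521 - 170338 = -169817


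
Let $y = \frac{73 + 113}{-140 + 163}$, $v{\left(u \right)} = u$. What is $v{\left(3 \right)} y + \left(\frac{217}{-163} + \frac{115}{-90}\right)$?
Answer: $\frac{1461107}{67482} \approx 21.652$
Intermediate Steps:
$y = \frac{186}{23} \approx 8.087$
$v{\left(3 \right)} y + \left(\frac{217}{-163} + \frac{115}{-90}\right) = 3 \cdot \frac{186}{23} + \left(\frac{217}{-163} + \frac{115}{-90}\right) = \frac{558}{23} + \left(217 \left(- \frac{1}{163}\right) + 115 \left(- \frac{1}{90}\right)\right) = \frac{558}{23} - \frac{7655}{2934} = \frac{1461107}{67482}$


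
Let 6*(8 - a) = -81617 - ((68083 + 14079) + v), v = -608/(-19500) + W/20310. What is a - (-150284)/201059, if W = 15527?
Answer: 217428404504628647/7962841165500 ≈ 27305.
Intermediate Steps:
v = 5252083/6600750 (v = -608/(-19500) + 15527/20310 = -608*(-1/19500) + 15527*(1/20310) = 152/4875 + 15527/20310 = 5252083/6600750 ≈ 0.79568)
a = 1081386322333/39604500 (a = 8 - (-81617 - ((68083 + 14079) + 5252083/6600750))/6 = 8 - (-81617 - (82162 + 5252083/6600750))/6 = 8 - (-81617 - 1*542336073583/6600750)/6 = 8 - (-81617 - 542336073583/6600750)/6 = 8 - 1/6*(-1081069486333/6600750) = 8 + 1081069486333/39604500 = 1081386322333/39604500 ≈ 27305.)
a - (-150284)/201059 = 1081386322333/39604500 - (-150284)/201059 = 1081386322333/39604500 - 1*(-150284/201059) = 1081386322333/39604500 + 150284/201059 = 217428404504628647/7962841165500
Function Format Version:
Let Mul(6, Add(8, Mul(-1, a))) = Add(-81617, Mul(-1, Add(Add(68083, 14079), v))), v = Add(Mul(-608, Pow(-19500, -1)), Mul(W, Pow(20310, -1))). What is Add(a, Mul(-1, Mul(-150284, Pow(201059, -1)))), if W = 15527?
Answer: Rational(217428404504628647, 7962841165500) ≈ 27305.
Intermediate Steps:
v = Rational(5252083, 6600750) (v = Add(Mul(-608, Pow(-19500, -1)), Mul(15527, Pow(20310, -1))) = Add(Mul(-608, Rational(-1, 19500)), Mul(15527, Rational(1, 20310))) = Add(Rational(152, 4875), Rational(15527, 20310)) = Rational(5252083, 6600750) ≈ 0.79568)
a = Rational(1081386322333, 39604500) (a = Add(8, Mul(Rational(-1, 6), Add(-81617, Mul(-1, Add(Add(68083, 14079), Rational(5252083, 6600750)))))) = Add(8, Mul(Rational(-1, 6), Add(-81617, Mul(-1, Add(82162, Rational(5252083, 6600750)))))) = Add(8, Mul(Rational(-1, 6), Add(-81617, Mul(-1, Rational(542336073583, 6600750))))) = Add(8, Mul(Rational(-1, 6), Add(-81617, Rational(-542336073583, 6600750)))) = Add(8, Mul(Rational(-1, 6), Rational(-1081069486333, 6600750))) = Add(8, Rational(1081069486333, 39604500)) = Rational(1081386322333, 39604500) ≈ 27305.)
Add(a, Mul(-1, Mul(-150284, Pow(201059, -1)))) = Add(Rational(1081386322333, 39604500), Mul(-1, Mul(-150284, Pow(201059, -1)))) = Add(Rational(1081386322333, 39604500), Mul(-1, Mul(-150284, Rational(1, 201059)))) = Add(Rational(1081386322333, 39604500), Mul(-1, Rational(-150284, 201059))) = Add(Rational(1081386322333, 39604500), Rational(150284, 201059)) = Rational(217428404504628647, 7962841165500)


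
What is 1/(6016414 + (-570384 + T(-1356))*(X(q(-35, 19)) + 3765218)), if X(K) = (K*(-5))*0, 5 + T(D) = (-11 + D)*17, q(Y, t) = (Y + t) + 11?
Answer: -1/2235132814490 ≈ -4.4740e-13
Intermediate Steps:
q(Y, t) = 11 + Y + t
T(D) = -192 + 17*D (T(D) = -5 + (-11 + D)*17 = -5 + (-187 + 17*D) = -192 + 17*D)
X(K) = 0 (X(K) = -5*K*0 = 0)
1/(6016414 + (-570384 + T(-1356))*(X(q(-35, 19)) + 3765218)) = 1/(6016414 + (-570384 + (-192 + 17*(-1356)))*(0 + 3765218)) = 1/(6016414 + (-570384 + (-192 - 23052))*3765218) = 1/(6016414 + (-570384 - 23244)*3765218) = 1/(6016414 - 593628*3765218) = 1/(6016414 - 2235138830904) = 1/(-2235132814490) = -1/2235132814490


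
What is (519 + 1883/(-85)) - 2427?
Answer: -164063/85 ≈ -1930.2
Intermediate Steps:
(519 + 1883/(-85)) - 2427 = (519 + 1883*(-1/85)) - 2427 = (519 - 1883/85) - 2427 = 42232/85 - 2427 = -164063/85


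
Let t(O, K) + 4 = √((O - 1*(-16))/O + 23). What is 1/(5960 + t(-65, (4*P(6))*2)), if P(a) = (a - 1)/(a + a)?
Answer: 96785/576451074 - √25090/1152902148 ≈ 0.00016776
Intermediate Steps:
P(a) = (-1 + a)/(2*a) (P(a) = (-1 + a)/((2*a)) = (-1 + a)*(1/(2*a)) = (-1 + a)/(2*a))
t(O, K) = -4 + √(23 + (16 + O)/O) (t(O, K) = -4 + √((O - 1*(-16))/O + 23) = -4 + √((O + 16)/O + 23) = -4 + √((16 + O)/O + 23) = -4 + √(23 + (16 + O)/O))
1/(5960 + t(-65, (4*P(6))*2)) = 1/(5960 + (-4 + 2*√(6 + 4/(-65)))) = 1/(5960 + (-4 + 2*√(6 + 4*(-1/65)))) = 1/(5960 + (-4 + 2*√(6 - 4/65))) = 1/(5960 + (-4 + 2*√(386/65))) = 1/(5960 + (-4 + 2*(√25090/65))) = 1/(5960 + (-4 + 2*√25090/65)) = 1/(5956 + 2*√25090/65)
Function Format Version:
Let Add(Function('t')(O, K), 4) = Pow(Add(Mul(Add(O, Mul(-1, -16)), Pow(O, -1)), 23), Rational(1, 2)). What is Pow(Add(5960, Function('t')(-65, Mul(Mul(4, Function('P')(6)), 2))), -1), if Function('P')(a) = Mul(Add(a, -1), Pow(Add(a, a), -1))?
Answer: Add(Rational(96785, 576451074), Mul(Rational(-1, 1152902148), Pow(25090, Rational(1, 2)))) ≈ 0.00016776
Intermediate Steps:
Function('P')(a) = Mul(Rational(1, 2), Pow(a, -1), Add(-1, a)) (Function('P')(a) = Mul(Add(-1, a), Pow(Mul(2, a), -1)) = Mul(Add(-1, a), Mul(Rational(1, 2), Pow(a, -1))) = Mul(Rational(1, 2), Pow(a, -1), Add(-1, a)))
Function('t')(O, K) = Add(-4, Pow(Add(23, Mul(Pow(O, -1), Add(16, O))), Rational(1, 2))) (Function('t')(O, K) = Add(-4, Pow(Add(Mul(Add(O, Mul(-1, -16)), Pow(O, -1)), 23), Rational(1, 2))) = Add(-4, Pow(Add(Mul(Add(O, 16), Pow(O, -1)), 23), Rational(1, 2))) = Add(-4, Pow(Add(Mul(Add(16, O), Pow(O, -1)), 23), Rational(1, 2))) = Add(-4, Pow(Add(Mul(Pow(O, -1), Add(16, O)), 23), Rational(1, 2))) = Add(-4, Pow(Add(23, Mul(Pow(O, -1), Add(16, O))), Rational(1, 2))))
Pow(Add(5960, Function('t')(-65, Mul(Mul(4, Function('P')(6)), 2))), -1) = Pow(Add(5960, Add(-4, Mul(2, Pow(Add(6, Mul(4, Pow(-65, -1))), Rational(1, 2))))), -1) = Pow(Add(5960, Add(-4, Mul(2, Pow(Add(6, Mul(4, Rational(-1, 65))), Rational(1, 2))))), -1) = Pow(Add(5960, Add(-4, Mul(2, Pow(Add(6, Rational(-4, 65)), Rational(1, 2))))), -1) = Pow(Add(5960, Add(-4, Mul(2, Pow(Rational(386, 65), Rational(1, 2))))), -1) = Pow(Add(5960, Add(-4, Mul(2, Mul(Rational(1, 65), Pow(25090, Rational(1, 2)))))), -1) = Pow(Add(5960, Add(-4, Mul(Rational(2, 65), Pow(25090, Rational(1, 2))))), -1) = Pow(Add(5956, Mul(Rational(2, 65), Pow(25090, Rational(1, 2)))), -1)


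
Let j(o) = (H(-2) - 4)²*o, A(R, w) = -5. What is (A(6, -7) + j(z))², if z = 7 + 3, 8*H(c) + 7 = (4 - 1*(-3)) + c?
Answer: 1974025/64 ≈ 30844.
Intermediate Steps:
H(c) = c/8 (H(c) = -7/8 + ((4 - 1*(-3)) + c)/8 = -7/8 + ((4 + 3) + c)/8 = -7/8 + (7 + c)/8 = -7/8 + (7/8 + c/8) = c/8)
z = 10
j(o) = 289*o/16 (j(o) = ((⅛)*(-2) - 4)²*o = (-¼ - 4)²*o = (-17/4)²*o = 289*o/16)
(A(6, -7) + j(z))² = (-5 + (289/16)*10)² = (-5 + 1445/8)² = (1405/8)² = 1974025/64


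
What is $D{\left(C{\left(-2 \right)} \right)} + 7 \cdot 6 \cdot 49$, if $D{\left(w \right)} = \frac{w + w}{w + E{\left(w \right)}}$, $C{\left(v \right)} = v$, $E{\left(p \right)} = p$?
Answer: $2059$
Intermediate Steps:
$D{\left(w \right)} = 1$ ($D{\left(w \right)} = \frac{w + w}{w + w} = \frac{2 w}{2 w} = 2 w \frac{1}{2 w} = 1$)
$D{\left(C{\left(-2 \right)} \right)} + 7 \cdot 6 \cdot 49 = 1 + 7 \cdot 6 \cdot 49 = 1 + 42 \cdot 49 = 1 + 2058 = 2059$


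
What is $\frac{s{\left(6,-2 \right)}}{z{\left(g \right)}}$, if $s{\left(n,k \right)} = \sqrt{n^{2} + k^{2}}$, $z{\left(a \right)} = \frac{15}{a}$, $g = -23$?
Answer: $- \frac{46 \sqrt{10}}{15} \approx -9.6976$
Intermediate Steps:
$s{\left(n,k \right)} = \sqrt{k^{2} + n^{2}}$
$\frac{s{\left(6,-2 \right)}}{z{\left(g \right)}} = \frac{\sqrt{\left(-2\right)^{2} + 6^{2}}}{15 \frac{1}{-23}} = \frac{\sqrt{4 + 36}}{15 \left(- \frac{1}{23}\right)} = \frac{\sqrt{40}}{- \frac{15}{23}} = - \frac{23 \cdot 2 \sqrt{10}}{15} = - \frac{46 \sqrt{10}}{15}$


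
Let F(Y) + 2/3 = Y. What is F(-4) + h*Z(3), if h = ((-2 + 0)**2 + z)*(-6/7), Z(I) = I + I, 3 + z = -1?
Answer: -14/3 ≈ -4.6667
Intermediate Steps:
F(Y) = -2/3 + Y
z = -4 (z = -3 - 1 = -4)
Z(I) = 2*I
h = 0 (h = ((-2 + 0)**2 - 4)*(-6/7) = ((-2)**2 - 4)*(-6*1/7) = (4 - 4)*(-6/7) = 0*(-6/7) = 0)
F(-4) + h*Z(3) = (-2/3 - 4) + 0*(2*3) = -14/3 + 0*6 = -14/3 + 0 = -14/3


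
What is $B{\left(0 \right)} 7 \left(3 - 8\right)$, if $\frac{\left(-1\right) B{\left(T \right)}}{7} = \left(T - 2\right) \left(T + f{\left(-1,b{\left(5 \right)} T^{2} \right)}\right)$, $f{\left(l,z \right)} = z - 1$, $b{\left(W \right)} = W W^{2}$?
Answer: $490$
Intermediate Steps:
$b{\left(W \right)} = W^{3}$
$f{\left(l,z \right)} = -1 + z$ ($f{\left(l,z \right)} = z - 1 = -1 + z$)
$B{\left(T \right)} = - 7 \left(-2 + T\right) \left(-1 + T + 125 T^{2}\right)$ ($B{\left(T \right)} = - 7 \left(T - 2\right) \left(T + \left(-1 + 5^{3} T^{2}\right)\right) = - 7 \left(-2 + T\right) \left(T + \left(-1 + 125 T^{2}\right)\right) = - 7 \left(-2 + T\right) \left(-1 + T + 125 T^{2}\right)$)
$B{\left(0 \right)} 7 \left(3 - 8\right) = \left(-14 - 875 \cdot 0^{3} + 21 \cdot 0 + 1743 \cdot 0^{2}\right) 7 \left(3 - 8\right) = \left(-14 - 0 + 0 + 1743 \cdot 0\right) 7 \left(-5\right) = \left(-14 + 0 + 0 + 0\right) 7 \left(-5\right) = \left(-14\right) 7 \left(-5\right) = \left(-98\right) \left(-5\right) = 490$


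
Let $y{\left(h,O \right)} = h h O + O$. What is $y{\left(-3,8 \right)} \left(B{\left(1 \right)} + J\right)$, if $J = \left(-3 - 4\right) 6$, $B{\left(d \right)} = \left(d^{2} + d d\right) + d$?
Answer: $-3120$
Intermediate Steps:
$B{\left(d \right)} = d + 2 d^{2}$ ($B{\left(d \right)} = \left(d^{2} + d^{2}\right) + d = 2 d^{2} + d = d + 2 d^{2}$)
$J = -42$ ($J = \left(-7\right) 6 = -42$)
$y{\left(h,O \right)} = O + O h^{2}$ ($y{\left(h,O \right)} = h^{2} O + O = O h^{2} + O = O + O h^{2}$)
$y{\left(-3,8 \right)} \left(B{\left(1 \right)} + J\right) = 8 \left(1 + \left(-3\right)^{2}\right) \left(1 \left(1 + 2 \cdot 1\right) - 42\right) = 8 \left(1 + 9\right) \left(1 \left(1 + 2\right) - 42\right) = 8 \cdot 10 \left(1 \cdot 3 - 42\right) = 80 \left(3 - 42\right) = 80 \left(-39\right) = -3120$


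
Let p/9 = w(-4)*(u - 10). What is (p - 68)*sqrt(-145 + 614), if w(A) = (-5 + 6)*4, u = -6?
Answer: -644*sqrt(469) ≈ -13947.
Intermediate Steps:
w(A) = 4 (w(A) = 1*4 = 4)
p = -576 (p = 9*(4*(-6 - 10)) = 9*(4*(-16)) = 9*(-64) = -576)
(p - 68)*sqrt(-145 + 614) = (-576 - 68)*sqrt(-145 + 614) = -644*sqrt(469)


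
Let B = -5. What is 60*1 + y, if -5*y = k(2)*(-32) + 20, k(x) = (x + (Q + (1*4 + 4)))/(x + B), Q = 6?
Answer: 328/15 ≈ 21.867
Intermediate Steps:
k(x) = (14 + x)/(-5 + x) (k(x) = (x + (6 + (1*4 + 4)))/(x - 5) = (x + (6 + (4 + 4)))/(-5 + x) = (x + (6 + 8))/(-5 + x) = (x + 14)/(-5 + x) = (14 + x)/(-5 + x))
y = -572/15 (y = -(((14 + 2)/(-5 + 2))*(-32) + 20)/5 = -((16/(-3))*(-32) + 20)/5 = -(-1/3*16*(-32) + 20)/5 = -(-16/3*(-32) + 20)/5 = -(512/3 + 20)/5 = -1/5*572/3 = -572/15 ≈ -38.133)
60*1 + y = 60*1 - 572/15 = 60 - 572/15 = 328/15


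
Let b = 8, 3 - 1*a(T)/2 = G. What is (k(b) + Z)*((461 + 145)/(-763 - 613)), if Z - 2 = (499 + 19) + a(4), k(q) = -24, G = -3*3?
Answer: -19695/86 ≈ -229.01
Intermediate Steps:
G = -9
a(T) = 24 (a(T) = 6 - 2*(-9) = 6 + 18 = 24)
Z = 544 (Z = 2 + ((499 + 19) + 24) = 2 + (518 + 24) = 2 + 542 = 544)
(k(b) + Z)*((461 + 145)/(-763 - 613)) = (-24 + 544)*((461 + 145)/(-763 - 613)) = 520*(606/(-1376)) = 520*(606*(-1/1376)) = 520*(-303/688) = -19695/86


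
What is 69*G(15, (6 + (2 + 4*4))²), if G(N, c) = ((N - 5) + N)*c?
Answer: 993600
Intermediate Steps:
G(N, c) = c*(-5 + 2*N) (G(N, c) = ((-5 + N) + N)*c = (-5 + 2*N)*c = c*(-5 + 2*N))
69*G(15, (6 + (2 + 4*4))²) = 69*((6 + (2 + 4*4))²*(-5 + 2*15)) = 69*((6 + (2 + 16))²*(-5 + 30)) = 69*((6 + 18)²*25) = 69*(24²*25) = 69*(576*25) = 69*14400 = 993600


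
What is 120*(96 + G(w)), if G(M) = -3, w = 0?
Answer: 11160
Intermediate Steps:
120*(96 + G(w)) = 120*(96 - 3) = 120*93 = 11160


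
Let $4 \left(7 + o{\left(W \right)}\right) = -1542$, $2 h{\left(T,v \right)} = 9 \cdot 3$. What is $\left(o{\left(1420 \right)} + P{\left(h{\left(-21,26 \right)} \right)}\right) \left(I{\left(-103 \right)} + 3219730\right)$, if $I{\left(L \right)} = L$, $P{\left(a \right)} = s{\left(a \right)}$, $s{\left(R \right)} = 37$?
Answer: $- \frac{2289154797}{2} \approx -1.1446 \cdot 10^{9}$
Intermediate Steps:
$h{\left(T,v \right)} = \frac{27}{2}$ ($h{\left(T,v \right)} = \frac{9 \cdot 3}{2} = \frac{1}{2} \cdot 27 = \frac{27}{2}$)
$o{\left(W \right)} = - \frac{785}{2}$ ($o{\left(W \right)} = -7 + \frac{1}{4} \left(-1542\right) = -7 - \frac{771}{2} = - \frac{785}{2}$)
$P{\left(a \right)} = 37$
$\left(o{\left(1420 \right)} + P{\left(h{\left(-21,26 \right)} \right)}\right) \left(I{\left(-103 \right)} + 3219730\right) = \left(- \frac{785}{2} + 37\right) \left(-103 + 3219730\right) = \left(- \frac{711}{2}\right) 3219627 = - \frac{2289154797}{2}$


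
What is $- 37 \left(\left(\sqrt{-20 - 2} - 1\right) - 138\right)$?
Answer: $5143 - 37 i \sqrt{22} \approx 5143.0 - 173.55 i$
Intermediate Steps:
$- 37 \left(\left(\sqrt{-20 - 2} - 1\right) - 138\right) = - 37 \left(\left(\sqrt{-22} - 1\right) - 138\right) = - 37 \left(\left(i \sqrt{22} - 1\right) - 138\right) = - 37 \left(\left(-1 + i \sqrt{22}\right) - 138\right) = - 37 \left(-139 + i \sqrt{22}\right) = 5143 - 37 i \sqrt{22}$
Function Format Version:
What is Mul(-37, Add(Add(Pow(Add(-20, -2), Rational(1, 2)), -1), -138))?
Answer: Add(5143, Mul(-37, I, Pow(22, Rational(1, 2)))) ≈ Add(5143.0, Mul(-173.55, I))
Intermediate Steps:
Mul(-37, Add(Add(Pow(Add(-20, -2), Rational(1, 2)), -1), -138)) = Mul(-37, Add(Add(Pow(-22, Rational(1, 2)), -1), -138)) = Mul(-37, Add(Add(Mul(I, Pow(22, Rational(1, 2))), -1), -138)) = Mul(-37, Add(Add(-1, Mul(I, Pow(22, Rational(1, 2)))), -138)) = Mul(-37, Add(-139, Mul(I, Pow(22, Rational(1, 2))))) = Add(5143, Mul(-37, I, Pow(22, Rational(1, 2))))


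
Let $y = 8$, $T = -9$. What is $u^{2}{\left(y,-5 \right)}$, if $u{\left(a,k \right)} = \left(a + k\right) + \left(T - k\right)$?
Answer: $1$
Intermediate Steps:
$u{\left(a,k \right)} = -9 + a$ ($u{\left(a,k \right)} = \left(a + k\right) - \left(9 + k\right) = -9 + a$)
$u^{2}{\left(y,-5 \right)} = \left(-9 + 8\right)^{2} = \left(-1\right)^{2} = 1$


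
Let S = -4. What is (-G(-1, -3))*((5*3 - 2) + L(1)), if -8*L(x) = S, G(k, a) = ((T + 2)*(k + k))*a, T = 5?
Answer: -567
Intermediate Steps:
G(k, a) = 14*a*k (G(k, a) = ((5 + 2)*(k + k))*a = (7*(2*k))*a = (14*k)*a = 14*a*k)
L(x) = ½ (L(x) = -⅛*(-4) = ½)
(-G(-1, -3))*((5*3 - 2) + L(1)) = (-14*(-3)*(-1))*((5*3 - 2) + ½) = (-1*42)*((15 - 2) + ½) = -42*(13 + ½) = -42*27/2 = -567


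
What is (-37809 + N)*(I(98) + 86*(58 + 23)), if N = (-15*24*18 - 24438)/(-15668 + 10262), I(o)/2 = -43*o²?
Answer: 27895009827368/901 ≈ 3.0960e+10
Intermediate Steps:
I(o) = -86*o² (I(o) = 2*(-43*o²) = -86*o²)
N = 5153/901 (N = (-360*18 - 24438)/(-5406) = (-6480 - 24438)*(-1/5406) = -30918*(-1/5406) = 5153/901 ≈ 5.7192)
(-37809 + N)*(I(98) + 86*(58 + 23)) = (-37809 + 5153/901)*(-86*98² + 86*(58 + 23)) = -34060756*(-86*9604 + 86*81)/901 = -34060756*(-825944 + 6966)/901 = -34060756/901*(-818978) = 27895009827368/901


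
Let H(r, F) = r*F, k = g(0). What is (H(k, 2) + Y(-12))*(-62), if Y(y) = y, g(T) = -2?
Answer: 992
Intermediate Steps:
k = -2
H(r, F) = F*r
(H(k, 2) + Y(-12))*(-62) = (2*(-2) - 12)*(-62) = (-4 - 12)*(-62) = -16*(-62) = 992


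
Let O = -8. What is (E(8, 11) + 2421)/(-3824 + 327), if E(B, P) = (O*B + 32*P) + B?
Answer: -209/269 ≈ -0.77695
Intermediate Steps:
E(B, P) = -7*B + 32*P (E(B, P) = (-8*B + 32*P) + B = -7*B + 32*P)
(E(8, 11) + 2421)/(-3824 + 327) = ((-7*8 + 32*11) + 2421)/(-3824 + 327) = ((-56 + 352) + 2421)/(-3497) = (296 + 2421)*(-1/3497) = 2717*(-1/3497) = -209/269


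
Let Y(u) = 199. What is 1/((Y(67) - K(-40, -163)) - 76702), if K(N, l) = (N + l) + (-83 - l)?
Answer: -1/76380 ≈ -1.3092e-5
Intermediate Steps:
K(N, l) = -83 + N
1/((Y(67) - K(-40, -163)) - 76702) = 1/((199 - (-83 - 40)) - 76702) = 1/((199 - 1*(-123)) - 76702) = 1/((199 + 123) - 76702) = 1/(322 - 76702) = 1/(-76380) = -1/76380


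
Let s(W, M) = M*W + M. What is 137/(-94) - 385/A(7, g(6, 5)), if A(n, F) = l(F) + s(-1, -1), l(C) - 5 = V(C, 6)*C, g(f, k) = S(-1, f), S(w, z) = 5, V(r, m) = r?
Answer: -2015/141 ≈ -14.291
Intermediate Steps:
s(W, M) = M + M*W
g(f, k) = 5
l(C) = 5 + C**2 (l(C) = 5 + C*C = 5 + C**2)
A(n, F) = 5 + F**2 (A(n, F) = (5 + F**2) - (1 - 1) = (5 + F**2) - 1*0 = (5 + F**2) + 0 = 5 + F**2)
137/(-94) - 385/A(7, g(6, 5)) = 137/(-94) - 385/(5 + 5**2) = 137*(-1/94) - 385/(5 + 25) = -137/94 - 385/30 = -137/94 - 385*1/30 = -137/94 - 77/6 = -2015/141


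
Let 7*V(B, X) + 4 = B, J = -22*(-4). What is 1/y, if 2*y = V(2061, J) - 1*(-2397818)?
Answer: 14/16786783 ≈ 8.3399e-7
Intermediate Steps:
J = 88
V(B, X) = -4/7 + B/7
y = 16786783/14 (y = ((-4/7 + (⅐)*2061) - 1*(-2397818))/2 = ((-4/7 + 2061/7) + 2397818)/2 = (2057/7 + 2397818)/2 = (½)*(16786783/7) = 16786783/14 ≈ 1.1991e+6)
1/y = 1/(16786783/14) = 14/16786783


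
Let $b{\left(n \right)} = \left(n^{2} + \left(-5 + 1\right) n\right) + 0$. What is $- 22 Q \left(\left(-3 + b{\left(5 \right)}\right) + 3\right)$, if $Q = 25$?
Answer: $-2750$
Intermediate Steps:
$b{\left(n \right)} = n^{2} - 4 n$ ($b{\left(n \right)} = \left(n^{2} - 4 n\right) + 0 = n^{2} - 4 n$)
$- 22 Q \left(\left(-3 + b{\left(5 \right)}\right) + 3\right) = \left(-22\right) 25 \left(\left(-3 + 5 \left(-4 + 5\right)\right) + 3\right) = - 550 \left(\left(-3 + 5 \cdot 1\right) + 3\right) = - 550 \left(\left(-3 + 5\right) + 3\right) = - 550 \left(2 + 3\right) = \left(-550\right) 5 = -2750$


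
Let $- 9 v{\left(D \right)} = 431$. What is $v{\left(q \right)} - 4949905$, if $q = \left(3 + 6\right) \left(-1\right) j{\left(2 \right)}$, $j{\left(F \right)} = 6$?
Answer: $- \frac{44549576}{9} \approx -4.95 \cdot 10^{6}$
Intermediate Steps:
$q = -54$ ($q = \left(3 + 6\right) \left(-1\right) 6 = 9 \left(-1\right) 6 = \left(-9\right) 6 = -54$)
$v{\left(D \right)} = - \frac{431}{9}$ ($v{\left(D \right)} = \left(- \frac{1}{9}\right) 431 = - \frac{431}{9}$)
$v{\left(q \right)} - 4949905 = - \frac{431}{9} - 4949905 = - \frac{44549576}{9}$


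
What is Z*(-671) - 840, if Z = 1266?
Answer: -850326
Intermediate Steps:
Z*(-671) - 840 = 1266*(-671) - 840 = -849486 - 840 = -850326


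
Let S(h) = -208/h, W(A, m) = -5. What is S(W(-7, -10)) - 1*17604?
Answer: -87812/5 ≈ -17562.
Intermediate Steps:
S(W(-7, -10)) - 1*17604 = -208/(-5) - 1*17604 = -208*(-1/5) - 17604 = 208/5 - 17604 = -87812/5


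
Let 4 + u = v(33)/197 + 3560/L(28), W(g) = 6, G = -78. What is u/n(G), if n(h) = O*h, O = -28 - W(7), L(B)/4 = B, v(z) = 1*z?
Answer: 4535/430248 ≈ 0.010540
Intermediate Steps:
v(z) = z
L(B) = 4*B
u = 77095/2758 (u = -4 + (33/197 + 3560/((4*28))) = -4 + (33*(1/197) + 3560/112) = -4 + (33/197 + 3560*(1/112)) = -4 + (33/197 + 445/14) = -4 + 88127/2758 = 77095/2758 ≈ 27.953)
O = -34 (O = -28 - 1*6 = -28 - 6 = -34)
n(h) = -34*h
u/n(G) = 77095/(2758*((-34*(-78)))) = (77095/2758)/2652 = (77095/2758)*(1/2652) = 4535/430248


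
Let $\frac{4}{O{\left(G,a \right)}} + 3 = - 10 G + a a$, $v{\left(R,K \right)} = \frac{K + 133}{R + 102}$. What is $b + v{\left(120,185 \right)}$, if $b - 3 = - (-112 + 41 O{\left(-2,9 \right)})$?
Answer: $\frac{208058}{1813} \approx 114.76$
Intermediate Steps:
$v{\left(R,K \right)} = \frac{133 + K}{102 + R}$
$O{\left(G,a \right)} = \frac{4}{-3 + a^{2} - 10 G}$ ($O{\left(G,a \right)} = \frac{4}{-3 - \left(10 G - a a\right)} = \frac{4}{-3 - \left(- a^{2} + 10 G\right)} = \frac{4}{-3 + a^{2} - 10 G}$)
$b = \frac{5553}{49}$ ($b = 3 - \left(-112 + 41 \frac{4}{-3 + 9^{2} - -20}\right) = 3 - \left(-112 + 41 \frac{4}{-3 + 81 + 20}\right) = 3 - \left(-112 + 41 \cdot \frac{4}{98}\right) = 3 - \left(-112 + 41 \cdot 4 \cdot \frac{1}{98}\right) = 3 - \left(-112 + 41 \cdot \frac{2}{49}\right) = 3 - \left(-112 + \frac{82}{49}\right) = 3 - - \frac{5406}{49} = 3 + \frac{5406}{49} = \frac{5553}{49} \approx 113.33$)
$b + v{\left(120,185 \right)} = \frac{5553}{49} + \frac{133 + 185}{102 + 120} = \frac{5553}{49} + \frac{1}{222} \cdot 318 = \frac{5553}{49} + \frac{53}{37} = \frac{208058}{1813}$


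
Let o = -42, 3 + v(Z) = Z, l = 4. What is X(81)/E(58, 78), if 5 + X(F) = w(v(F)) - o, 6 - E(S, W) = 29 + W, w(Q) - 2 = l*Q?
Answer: -351/101 ≈ -3.4752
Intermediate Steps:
v(Z) = -3 + Z
w(Q) = 2 + 4*Q
E(S, W) = -23 - W (E(S, W) = 6 - (29 + W) = 6 + (-29 - W) = -23 - W)
X(F) = 27 + 4*F (X(F) = -5 + ((2 + 4*(-3 + F)) - 1*(-42)) = -5 + ((2 + (-12 + 4*F)) + 42) = -5 + ((-10 + 4*F) + 42) = -5 + (32 + 4*F) = 27 + 4*F)
X(81)/E(58, 78) = (27 + 4*81)/(-23 - 1*78) = (27 + 324)/(-23 - 78) = 351/(-101) = 351*(-1/101) = -351/101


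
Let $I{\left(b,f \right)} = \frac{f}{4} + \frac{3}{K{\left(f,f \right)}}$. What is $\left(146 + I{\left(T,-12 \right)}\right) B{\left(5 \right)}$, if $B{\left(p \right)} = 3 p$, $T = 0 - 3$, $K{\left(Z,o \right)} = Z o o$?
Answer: $\frac{411835}{192} \approx 2145.0$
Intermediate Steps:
$K{\left(Z,o \right)} = Z o^{2}$
$T = -3$
$I{\left(b,f \right)} = \frac{3}{f^{3}} + \frac{f}{4}$ ($I{\left(b,f \right)} = \frac{f}{4} + \frac{3}{f f^{2}} = f \frac{1}{4} + \frac{3}{f^{3}} = \frac{f}{4} + \frac{3}{f^{3}} = \frac{3}{f^{3}} + \frac{f}{4}$)
$\left(146 + I{\left(T,-12 \right)}\right) B{\left(5 \right)} = \left(146 + \left(\frac{3}{-1728} + \frac{1}{4} \left(-12\right)\right)\right) 3 \cdot 5 = \left(146 + \left(3 \left(- \frac{1}{1728}\right) - 3\right)\right) 15 = \left(146 - \frac{1729}{576}\right) 15 = \frac{82367}{576} \cdot 15 = \frac{411835}{192}$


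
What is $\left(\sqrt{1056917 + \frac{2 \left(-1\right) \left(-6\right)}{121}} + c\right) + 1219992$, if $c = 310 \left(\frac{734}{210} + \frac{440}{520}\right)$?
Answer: $\frac{333425228}{273} + \frac{\sqrt{127886969}}{11} \approx 1.2224 \cdot 10^{6}$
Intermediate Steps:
$c = \frac{367412}{273}$ ($c = 310 \left(734 \cdot \frac{1}{210} + 440 \cdot \frac{1}{520}\right) = 310 \left(\frac{367}{105} + \frac{11}{13}\right) = 310 \cdot \frac{5926}{1365} = \frac{367412}{273} \approx 1345.8$)
$\left(\sqrt{1056917 + \frac{2 \left(-1\right) \left(-6\right)}{121}} + c\right) + 1219992 = \left(\sqrt{1056917 + \frac{2 \left(-1\right) \left(-6\right)}{121}} + \frac{367412}{273}\right) + 1219992 = \left(\sqrt{1056917 + \frac{\left(-2\right) \left(-6\right)}{121}} + \frac{367412}{273}\right) + 1219992 = \left(\sqrt{1056917 + \frac{1}{121} \cdot 12} + \frac{367412}{273}\right) + 1219992 = \left(\sqrt{1056917 + \frac{12}{121}} + \frac{367412}{273}\right) + 1219992 = \left(\sqrt{\frac{127886969}{121}} + \frac{367412}{273}\right) + 1219992 = \left(\frac{\sqrt{127886969}}{11} + \frac{367412}{273}\right) + 1219992 = \left(\frac{367412}{273} + \frac{\sqrt{127886969}}{11}\right) + 1219992 = \frac{333425228}{273} + \frac{\sqrt{127886969}}{11}$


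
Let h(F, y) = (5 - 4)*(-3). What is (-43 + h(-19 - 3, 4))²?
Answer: 2116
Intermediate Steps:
h(F, y) = -3 (h(F, y) = 1*(-3) = -3)
(-43 + h(-19 - 3, 4))² = (-43 - 3)² = (-46)² = 2116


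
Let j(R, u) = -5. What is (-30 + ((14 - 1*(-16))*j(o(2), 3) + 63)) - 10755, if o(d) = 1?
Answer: -10872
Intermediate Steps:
(-30 + ((14 - 1*(-16))*j(o(2), 3) + 63)) - 10755 = (-30 + ((14 - 1*(-16))*(-5) + 63)) - 10755 = (-30 + ((14 + 16)*(-5) + 63)) - 10755 = (-30 + (30*(-5) + 63)) - 10755 = (-30 + (-150 + 63)) - 10755 = (-30 - 87) - 10755 = -117 - 10755 = -10872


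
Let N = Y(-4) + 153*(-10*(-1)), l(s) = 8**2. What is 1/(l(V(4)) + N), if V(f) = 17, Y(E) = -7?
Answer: 1/1587 ≈ 0.00063012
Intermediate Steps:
l(s) = 64
N = 1523 (N = -7 + 153*(-10*(-1)) = -7 + 153*10 = -7 + 1530 = 1523)
1/(l(V(4)) + N) = 1/(64 + 1523) = 1/1587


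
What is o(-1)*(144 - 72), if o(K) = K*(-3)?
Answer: 216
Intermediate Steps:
o(K) = -3*K
o(-1)*(144 - 72) = (-3*(-1))*(144 - 72) = 3*72 = 216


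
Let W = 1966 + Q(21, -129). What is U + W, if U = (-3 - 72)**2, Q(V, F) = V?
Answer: 7612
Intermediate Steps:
U = 5625 (U = (-75)**2 = 5625)
W = 1987 (W = 1966 + 21 = 1987)
U + W = 5625 + 1987 = 7612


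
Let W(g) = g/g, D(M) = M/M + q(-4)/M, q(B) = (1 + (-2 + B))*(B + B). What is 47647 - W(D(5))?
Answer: 47646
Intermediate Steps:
q(B) = 2*B*(-1 + B) (q(B) = (-1 + B)*(2*B) = 2*B*(-1 + B))
D(M) = 1 + 40/M (D(M) = M/M + (2*(-4)*(-1 - 4))/M = 1 + (2*(-4)*(-5))/M = 1 + 40/M)
W(g) = 1
47647 - W(D(5)) = 47647 - 1*1 = 47647 - 1 = 47646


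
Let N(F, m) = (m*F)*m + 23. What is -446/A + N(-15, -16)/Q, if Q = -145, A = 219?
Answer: 771253/31755 ≈ 24.288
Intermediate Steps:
N(F, m) = 23 + F*m² (N(F, m) = (F*m)*m + 23 = F*m² + 23 = 23 + F*m²)
-446/A + N(-15, -16)/Q = -446/219 + (23 - 15*(-16)²)/(-145) = -446*1/219 + (23 - 15*256)*(-1/145) = -446/219 + (23 - 3840)*(-1/145) = -446/219 - 3817*(-1/145) = -446/219 + 3817/145 = 771253/31755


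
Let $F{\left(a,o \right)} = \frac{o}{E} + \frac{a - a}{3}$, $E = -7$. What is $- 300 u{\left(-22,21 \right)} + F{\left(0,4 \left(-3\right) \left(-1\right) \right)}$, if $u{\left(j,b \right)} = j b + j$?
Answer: $\frac{1016388}{7} \approx 1.452 \cdot 10^{5}$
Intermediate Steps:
$u{\left(j,b \right)} = j + b j$ ($u{\left(j,b \right)} = b j + j = j + b j$)
$F{\left(a,o \right)} = - \frac{o}{7}$ ($F{\left(a,o \right)} = \frac{o}{-7} + \frac{a - a}{3} = o \left(- \frac{1}{7}\right) + 0 \cdot \frac{1}{3} = - \frac{o}{7} + 0 = - \frac{o}{7}$)
$- 300 u{\left(-22,21 \right)} + F{\left(0,4 \left(-3\right) \left(-1\right) \right)} = - 300 \left(- 22 \left(1 + 21\right)\right) - \frac{4 \left(-3\right) \left(-1\right)}{7} = - 300 \left(\left(-22\right) 22\right) - \frac{\left(-12\right) \left(-1\right)}{7} = \left(-300\right) \left(-484\right) - \frac{12}{7} = 145200 - \frac{12}{7} = \frac{1016388}{7}$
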